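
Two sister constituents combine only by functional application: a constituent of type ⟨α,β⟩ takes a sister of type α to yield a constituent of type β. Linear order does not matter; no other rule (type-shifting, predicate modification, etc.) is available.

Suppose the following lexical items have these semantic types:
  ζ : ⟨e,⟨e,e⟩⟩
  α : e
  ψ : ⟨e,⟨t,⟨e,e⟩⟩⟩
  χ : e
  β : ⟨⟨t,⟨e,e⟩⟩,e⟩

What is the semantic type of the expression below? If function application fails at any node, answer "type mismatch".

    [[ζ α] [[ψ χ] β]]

[ζ α] — ζ of type ⟨e,⟨e,e⟩⟩ combines with α of type e: type ⟨e,e⟩.
[ψ χ] — ψ of type ⟨e,⟨t,⟨e,e⟩⟩⟩ combines with χ of type e: type ⟨t,⟨e,e⟩⟩.
[[ψ χ] β] — β of type ⟨⟨t,⟨e,e⟩⟩,e⟩ combines with [ψ χ] of type ⟨t,⟨e,e⟩⟩: type e.
[[ζ α] [[ψ χ] β]] — [ζ α] of type ⟨e,e⟩ combines with [[ψ χ] β] of type e: type e.

e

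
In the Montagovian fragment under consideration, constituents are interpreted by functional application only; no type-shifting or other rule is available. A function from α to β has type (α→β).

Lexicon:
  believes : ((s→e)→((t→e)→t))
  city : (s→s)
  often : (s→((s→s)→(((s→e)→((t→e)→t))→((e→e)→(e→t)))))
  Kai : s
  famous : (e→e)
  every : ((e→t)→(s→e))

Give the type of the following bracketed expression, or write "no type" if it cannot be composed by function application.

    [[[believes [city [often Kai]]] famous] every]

(s→e)

[often Kai]: often is (s→((s→s)→(((s→e)→((t→e)→t))→((e→e)→(e→t))))), Kai is s; result ((s→s)→(((s→e)→((t→e)→t))→((e→e)→(e→t)))).
[city [often Kai]]: [often Kai] is ((s→s)→(((s→e)→((t→e)→t))→((e→e)→(e→t)))), city is (s→s); result (((s→e)→((t→e)→t))→((e→e)→(e→t))).
[believes [city [often Kai]]]: [city [often Kai]] is (((s→e)→((t→e)→t))→((e→e)→(e→t))), believes is ((s→e)→((t→e)→t)); result ((e→e)→(e→t)).
[[believes [city [often Kai]]] famous]: [believes [city [often Kai]]] is ((e→e)→(e→t)), famous is (e→e); result (e→t).
[[[believes [city [often Kai]]] famous] every]: every is ((e→t)→(s→e)), [[believes [city [often Kai]]] famous] is (e→t); result (s→e).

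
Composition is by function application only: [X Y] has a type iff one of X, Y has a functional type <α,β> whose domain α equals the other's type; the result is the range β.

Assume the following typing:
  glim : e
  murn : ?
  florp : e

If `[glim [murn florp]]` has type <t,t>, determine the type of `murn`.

[glim [murn florp]] is required to be <t,t>. glim : e cannot yield <t,t> as functor, so [murn florp] : <e,<t,t>>.
[murn florp] is required to be <e,<t,t>>. florp : e cannot yield <e,<t,t>> as functor, so murn : <e,<e,<t,t>>>.

<e,<e,<t,t>>>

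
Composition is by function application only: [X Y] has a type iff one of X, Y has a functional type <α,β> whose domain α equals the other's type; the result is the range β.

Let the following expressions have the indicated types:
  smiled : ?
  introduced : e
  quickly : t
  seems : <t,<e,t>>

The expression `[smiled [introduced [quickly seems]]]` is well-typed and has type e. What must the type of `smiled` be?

<t,e>

For [smiled [introduced [quickly seems]]] to have type e with [introduced [quickly seems]] of type t, smiled must be the function: smiled : <t,e>.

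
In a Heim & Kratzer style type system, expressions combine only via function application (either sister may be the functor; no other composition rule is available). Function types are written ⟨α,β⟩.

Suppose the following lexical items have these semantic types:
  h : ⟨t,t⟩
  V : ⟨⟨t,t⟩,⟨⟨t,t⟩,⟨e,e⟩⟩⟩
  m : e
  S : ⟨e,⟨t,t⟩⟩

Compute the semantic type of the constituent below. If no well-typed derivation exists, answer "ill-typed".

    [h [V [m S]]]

[m S] — S of type ⟨e,⟨t,t⟩⟩ combines with m of type e: type ⟨t,t⟩.
[V [m S]] — V of type ⟨⟨t,t⟩,⟨⟨t,t⟩,⟨e,e⟩⟩⟩ combines with [m S] of type ⟨t,t⟩: type ⟨⟨t,t⟩,⟨e,e⟩⟩.
[h [V [m S]]] — [V [m S]] of type ⟨⟨t,t⟩,⟨e,e⟩⟩ combines with h of type ⟨t,t⟩: type ⟨e,e⟩.

⟨e,e⟩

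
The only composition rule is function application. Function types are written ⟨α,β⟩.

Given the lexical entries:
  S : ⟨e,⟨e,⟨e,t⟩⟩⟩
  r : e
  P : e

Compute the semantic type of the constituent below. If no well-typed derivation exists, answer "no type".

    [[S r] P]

⟨e,t⟩

[S r]: functor S : ⟨e,⟨e,⟨e,t⟩⟩⟩, argument r : e; result ⟨e,⟨e,t⟩⟩.
[[S r] P]: functor [S r] : ⟨e,⟨e,t⟩⟩, argument P : e; result ⟨e,t⟩.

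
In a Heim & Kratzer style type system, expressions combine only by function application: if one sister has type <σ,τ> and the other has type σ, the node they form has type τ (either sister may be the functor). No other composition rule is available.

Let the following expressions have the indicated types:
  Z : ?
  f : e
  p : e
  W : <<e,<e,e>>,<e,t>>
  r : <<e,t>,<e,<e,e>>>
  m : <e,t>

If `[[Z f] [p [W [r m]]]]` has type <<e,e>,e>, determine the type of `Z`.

<e,<t,<<e,e>,e>>>

At [[Z f] [p [W [r m]]]] (required: <<e,e>,e>): [p [W [r m]]] is t, which is not a function with range <<e,e>,e>; hence [Z f] is the functor — type <t,<<e,e>,e>>.
At [Z f] (required: <t,<<e,e>,e>>): f is e, which is not a function with range <t,<<e,e>,e>>; hence Z is the functor — type <e,<t,<<e,e>,e>>>.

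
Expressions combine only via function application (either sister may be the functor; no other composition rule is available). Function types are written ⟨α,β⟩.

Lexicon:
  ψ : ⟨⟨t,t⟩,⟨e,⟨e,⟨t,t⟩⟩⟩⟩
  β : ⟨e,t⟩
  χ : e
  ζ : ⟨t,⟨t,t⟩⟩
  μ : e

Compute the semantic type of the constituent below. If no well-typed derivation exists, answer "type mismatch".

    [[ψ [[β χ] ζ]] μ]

[β χ]: functor β : ⟨e,t⟩, argument χ : e; result t.
[[β χ] ζ]: functor ζ : ⟨t,⟨t,t⟩⟩, argument [β χ] : t; result ⟨t,t⟩.
[ψ [[β χ] ζ]]: functor ψ : ⟨⟨t,t⟩,⟨e,⟨e,⟨t,t⟩⟩⟩⟩, argument [[β χ] ζ] : ⟨t,t⟩; result ⟨e,⟨e,⟨t,t⟩⟩⟩.
[[ψ [[β χ] ζ]] μ]: functor [ψ [[β χ] ζ]] : ⟨e,⟨e,⟨t,t⟩⟩⟩, argument μ : e; result ⟨e,⟨t,t⟩⟩.

⟨e,⟨t,t⟩⟩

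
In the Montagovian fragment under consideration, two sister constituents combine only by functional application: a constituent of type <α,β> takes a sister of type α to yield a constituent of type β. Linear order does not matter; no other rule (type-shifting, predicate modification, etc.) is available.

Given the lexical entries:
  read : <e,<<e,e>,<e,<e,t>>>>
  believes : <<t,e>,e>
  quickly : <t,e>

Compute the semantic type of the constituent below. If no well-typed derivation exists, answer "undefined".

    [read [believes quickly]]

[believes quickly]: believes is <<t,e>,e>, quickly is <t,e>; result e.
[read [believes quickly]]: read is <e,<<e,e>,<e,<e,t>>>>, [believes quickly] is e; result <<e,e>,<e,<e,t>>>.

<<e,e>,<e,<e,t>>>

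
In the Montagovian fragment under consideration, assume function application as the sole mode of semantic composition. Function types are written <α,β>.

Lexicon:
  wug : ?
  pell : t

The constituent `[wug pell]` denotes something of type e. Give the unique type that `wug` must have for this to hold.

<t,e>

At [wug pell] (required: e): pell is t, which is not a function with range e; hence wug is the functor — type <t,e>.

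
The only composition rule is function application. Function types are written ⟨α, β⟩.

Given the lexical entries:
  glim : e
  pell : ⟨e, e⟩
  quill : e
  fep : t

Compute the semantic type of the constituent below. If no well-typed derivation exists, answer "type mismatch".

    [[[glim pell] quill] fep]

type mismatch

[glim pell] — pell of type ⟨e, e⟩ combines with glim of type e: type e.
At [[glim pell] quill]: neither e nor e can take the other as argument; the node is ill-typed.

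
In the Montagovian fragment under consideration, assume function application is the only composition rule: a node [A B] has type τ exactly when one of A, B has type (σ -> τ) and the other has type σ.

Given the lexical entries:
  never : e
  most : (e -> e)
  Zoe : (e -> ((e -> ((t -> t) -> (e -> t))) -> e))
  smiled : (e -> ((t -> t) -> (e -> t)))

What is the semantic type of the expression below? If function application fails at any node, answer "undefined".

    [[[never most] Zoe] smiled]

e

[never most]: functor most : (e -> e), argument never : e; result e.
[[never most] Zoe]: functor Zoe : (e -> ((e -> ((t -> t) -> (e -> t))) -> e)), argument [never most] : e; result ((e -> ((t -> t) -> (e -> t))) -> e).
[[[never most] Zoe] smiled]: functor [[never most] Zoe] : ((e -> ((t -> t) -> (e -> t))) -> e), argument smiled : (e -> ((t -> t) -> (e -> t))); result e.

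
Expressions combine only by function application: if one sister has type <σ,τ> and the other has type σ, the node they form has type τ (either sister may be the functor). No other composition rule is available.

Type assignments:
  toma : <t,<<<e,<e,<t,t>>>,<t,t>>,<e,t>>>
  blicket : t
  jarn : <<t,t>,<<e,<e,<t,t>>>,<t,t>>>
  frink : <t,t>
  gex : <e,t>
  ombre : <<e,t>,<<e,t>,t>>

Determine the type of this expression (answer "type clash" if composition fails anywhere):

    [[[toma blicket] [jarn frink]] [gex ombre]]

t

[toma blicket]: toma is <t,<<<e,<e,<t,t>>>,<t,t>>,<e,t>>>, blicket is t; result <<<e,<e,<t,t>>>,<t,t>>,<e,t>>.
[jarn frink]: jarn is <<t,t>,<<e,<e,<t,t>>>,<t,t>>>, frink is <t,t>; result <<e,<e,<t,t>>>,<t,t>>.
[[toma blicket] [jarn frink]]: [toma blicket] is <<<e,<e,<t,t>>>,<t,t>>,<e,t>>, [jarn frink] is <<e,<e,<t,t>>>,<t,t>>; result <e,t>.
[gex ombre]: ombre is <<e,t>,<<e,t>,t>>, gex is <e,t>; result <<e,t>,t>.
[[[toma blicket] [jarn frink]] [gex ombre]]: [gex ombre] is <<e,t>,t>, [[toma blicket] [jarn frink]] is <e,t>; result t.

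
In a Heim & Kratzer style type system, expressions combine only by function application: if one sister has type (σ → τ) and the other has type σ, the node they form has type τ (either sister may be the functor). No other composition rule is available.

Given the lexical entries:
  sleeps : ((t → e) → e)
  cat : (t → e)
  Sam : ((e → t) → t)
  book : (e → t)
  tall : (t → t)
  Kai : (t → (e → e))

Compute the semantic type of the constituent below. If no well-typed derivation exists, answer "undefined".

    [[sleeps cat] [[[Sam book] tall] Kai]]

[sleeps cat]: functor sleeps : ((t → e) → e), argument cat : (t → e); result e.
[Sam book]: functor Sam : ((e → t) → t), argument book : (e → t); result t.
[[Sam book] tall]: functor tall : (t → t), argument [Sam book] : t; result t.
[[[Sam book] tall] Kai]: functor Kai : (t → (e → e)), argument [[Sam book] tall] : t; result (e → e).
[[sleeps cat] [[[Sam book] tall] Kai]]: functor [[[Sam book] tall] Kai] : (e → e), argument [sleeps cat] : e; result e.

e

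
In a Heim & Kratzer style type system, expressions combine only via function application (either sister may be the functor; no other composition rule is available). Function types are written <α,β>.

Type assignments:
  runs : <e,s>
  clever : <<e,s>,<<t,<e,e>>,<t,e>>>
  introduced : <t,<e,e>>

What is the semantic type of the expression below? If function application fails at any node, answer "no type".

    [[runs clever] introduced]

[runs clever] — clever of type <<e,s>,<<t,<e,e>>,<t,e>>> combines with runs of type <e,s>: type <<t,<e,e>>,<t,e>>.
[[runs clever] introduced] — [runs clever] of type <<t,<e,e>>,<t,e>> combines with introduced of type <t,<e,e>>: type <t,e>.

<t,e>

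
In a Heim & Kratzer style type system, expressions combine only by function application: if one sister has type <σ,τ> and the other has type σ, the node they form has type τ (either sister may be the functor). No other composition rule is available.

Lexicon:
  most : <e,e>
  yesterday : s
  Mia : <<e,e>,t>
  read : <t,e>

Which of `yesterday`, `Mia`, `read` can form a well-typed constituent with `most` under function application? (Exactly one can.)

yesterday : s — no; most wants e, and yesterday wants nothing (atomic).
Mia — combines: Mia : <<e,e>,t> takes most : <e,e> as argument, giving t.
read : <t,e> — no; most wants e, and read wants t.

Mia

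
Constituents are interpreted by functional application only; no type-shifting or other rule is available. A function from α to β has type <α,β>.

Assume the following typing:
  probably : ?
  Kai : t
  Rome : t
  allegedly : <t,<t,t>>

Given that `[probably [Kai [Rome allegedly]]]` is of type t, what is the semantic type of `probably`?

<t,t>

At [probably [Kai [Rome allegedly]]] (required: t): [Kai [Rome allegedly]] is t, which is not a function with range t; hence probably is the functor — type <t,t>.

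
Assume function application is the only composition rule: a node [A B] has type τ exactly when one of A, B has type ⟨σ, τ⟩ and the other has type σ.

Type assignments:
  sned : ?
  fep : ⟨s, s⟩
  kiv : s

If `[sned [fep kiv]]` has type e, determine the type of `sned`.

[sned [fep kiv]] is required to be e. [fep kiv] : s cannot yield e as functor, so sned : ⟨s, e⟩.

⟨s, e⟩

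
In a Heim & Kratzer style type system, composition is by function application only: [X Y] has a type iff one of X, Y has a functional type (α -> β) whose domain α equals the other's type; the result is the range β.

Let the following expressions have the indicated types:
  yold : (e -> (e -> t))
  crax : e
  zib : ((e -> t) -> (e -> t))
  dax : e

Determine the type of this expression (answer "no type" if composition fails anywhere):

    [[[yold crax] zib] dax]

At [yold crax], yold : (e -> (e -> t)) takes crax : e, giving (e -> t).
At [[yold crax] zib], zib : ((e -> t) -> (e -> t)) takes [yold crax] : (e -> t), giving (e -> t).
At [[[yold crax] zib] dax], [[yold crax] zib] : (e -> t) takes dax : e, giving t.

t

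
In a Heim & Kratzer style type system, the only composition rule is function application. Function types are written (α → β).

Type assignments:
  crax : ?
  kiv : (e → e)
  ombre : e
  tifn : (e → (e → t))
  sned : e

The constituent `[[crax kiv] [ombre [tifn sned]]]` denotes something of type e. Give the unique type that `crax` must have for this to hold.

((e → e) → (t → e))

[[crax kiv] [ombre [tifn sned]]] is required to be e. [ombre [tifn sned]] : t cannot yield e as functor, so [crax kiv] : (t → e).
[crax kiv] is required to be (t → e). kiv : (e → e) cannot yield (t → e) as functor, so crax : ((e → e) → (t → e)).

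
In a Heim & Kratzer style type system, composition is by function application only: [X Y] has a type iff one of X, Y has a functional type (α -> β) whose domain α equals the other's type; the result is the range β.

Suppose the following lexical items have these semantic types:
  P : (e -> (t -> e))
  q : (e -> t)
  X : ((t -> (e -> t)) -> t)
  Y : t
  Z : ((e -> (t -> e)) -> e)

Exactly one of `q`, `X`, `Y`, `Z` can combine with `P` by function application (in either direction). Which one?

q : (e -> t) — no; P wants e, and q wants e.
X : ((t -> (e -> t)) -> t) — no; P wants e, and X wants (t -> (e -> t)).
Y : t — no; P wants e, and Y wants nothing (atomic).
Z — combines: Z : ((e -> (t -> e)) -> e) takes P : (e -> (t -> e)) as argument, giving e.

Z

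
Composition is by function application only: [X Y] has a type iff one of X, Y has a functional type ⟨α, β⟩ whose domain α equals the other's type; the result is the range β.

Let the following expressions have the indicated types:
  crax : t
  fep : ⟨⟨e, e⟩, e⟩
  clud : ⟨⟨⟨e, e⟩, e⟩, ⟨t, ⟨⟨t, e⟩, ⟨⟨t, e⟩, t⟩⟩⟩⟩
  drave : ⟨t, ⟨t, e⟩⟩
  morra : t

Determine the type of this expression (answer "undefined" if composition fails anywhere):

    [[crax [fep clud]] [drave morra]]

[fep clud]: ⟨⟨⟨e, e⟩, e⟩, ⟨t, ⟨⟨t, e⟩, ⟨⟨t, e⟩, t⟩⟩⟩⟩ applied to ⟨⟨e, e⟩, e⟩ yields ⟨t, ⟨⟨t, e⟩, ⟨⟨t, e⟩, t⟩⟩⟩.
[crax [fep clud]]: ⟨t, ⟨⟨t, e⟩, ⟨⟨t, e⟩, t⟩⟩⟩ applied to t yields ⟨⟨t, e⟩, ⟨⟨t, e⟩, t⟩⟩.
[drave morra]: ⟨t, ⟨t, e⟩⟩ applied to t yields ⟨t, e⟩.
[[crax [fep clud]] [drave morra]]: ⟨⟨t, e⟩, ⟨⟨t, e⟩, t⟩⟩ applied to ⟨t, e⟩ yields ⟨⟨t, e⟩, t⟩.

⟨⟨t, e⟩, t⟩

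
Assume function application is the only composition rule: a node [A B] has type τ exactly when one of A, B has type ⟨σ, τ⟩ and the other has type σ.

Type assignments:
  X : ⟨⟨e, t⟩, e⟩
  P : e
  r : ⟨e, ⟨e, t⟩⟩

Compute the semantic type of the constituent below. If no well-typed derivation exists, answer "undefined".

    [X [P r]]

[P r]: ⟨e, ⟨e, t⟩⟩ applied to e yields ⟨e, t⟩.
[X [P r]]: ⟨⟨e, t⟩, e⟩ applied to ⟨e, t⟩ yields e.

e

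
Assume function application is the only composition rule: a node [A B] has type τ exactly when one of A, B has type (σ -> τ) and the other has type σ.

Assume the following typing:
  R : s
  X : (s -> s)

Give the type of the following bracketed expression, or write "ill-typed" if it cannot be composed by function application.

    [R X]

s

[R X] — X of type (s -> s) combines with R of type s: type s.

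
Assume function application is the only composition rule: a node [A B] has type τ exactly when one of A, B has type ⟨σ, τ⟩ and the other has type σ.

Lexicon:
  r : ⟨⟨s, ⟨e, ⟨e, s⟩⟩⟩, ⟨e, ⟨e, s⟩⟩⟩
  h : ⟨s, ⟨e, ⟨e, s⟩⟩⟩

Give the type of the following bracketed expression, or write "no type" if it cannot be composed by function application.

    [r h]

⟨e, ⟨e, s⟩⟩

[r h]: ⟨⟨s, ⟨e, ⟨e, s⟩⟩⟩, ⟨e, ⟨e, s⟩⟩⟩ applied to ⟨s, ⟨e, ⟨e, s⟩⟩⟩ yields ⟨e, ⟨e, s⟩⟩.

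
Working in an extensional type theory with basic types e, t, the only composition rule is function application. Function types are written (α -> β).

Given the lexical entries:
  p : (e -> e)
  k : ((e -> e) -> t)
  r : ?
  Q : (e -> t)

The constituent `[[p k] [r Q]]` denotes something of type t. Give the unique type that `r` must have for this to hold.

At [[p k] [r Q]] (required: t): [p k] is t, which is not a function with range t; hence [r Q] is the functor — type (t -> t).
At [r Q] (required: (t -> t)): Q is (e -> t), which is not a function with range (t -> t); hence r is the functor — type ((e -> t) -> (t -> t)).

((e -> t) -> (t -> t))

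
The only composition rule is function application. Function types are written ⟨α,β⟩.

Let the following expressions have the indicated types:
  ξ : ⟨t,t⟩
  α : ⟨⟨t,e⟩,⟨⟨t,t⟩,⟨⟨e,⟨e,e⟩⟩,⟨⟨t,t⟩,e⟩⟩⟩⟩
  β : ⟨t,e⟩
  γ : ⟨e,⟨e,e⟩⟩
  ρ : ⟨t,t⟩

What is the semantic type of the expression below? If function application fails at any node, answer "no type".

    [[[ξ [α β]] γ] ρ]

e

[α β]: functor α : ⟨⟨t,e⟩,⟨⟨t,t⟩,⟨⟨e,⟨e,e⟩⟩,⟨⟨t,t⟩,e⟩⟩⟩⟩, argument β : ⟨t,e⟩; result ⟨⟨t,t⟩,⟨⟨e,⟨e,e⟩⟩,⟨⟨t,t⟩,e⟩⟩⟩.
[ξ [α β]]: functor [α β] : ⟨⟨t,t⟩,⟨⟨e,⟨e,e⟩⟩,⟨⟨t,t⟩,e⟩⟩⟩, argument ξ : ⟨t,t⟩; result ⟨⟨e,⟨e,e⟩⟩,⟨⟨t,t⟩,e⟩⟩.
[[ξ [α β]] γ]: functor [ξ [α β]] : ⟨⟨e,⟨e,e⟩⟩,⟨⟨t,t⟩,e⟩⟩, argument γ : ⟨e,⟨e,e⟩⟩; result ⟨⟨t,t⟩,e⟩.
[[[ξ [α β]] γ] ρ]: functor [[ξ [α β]] γ] : ⟨⟨t,t⟩,e⟩, argument ρ : ⟨t,t⟩; result e.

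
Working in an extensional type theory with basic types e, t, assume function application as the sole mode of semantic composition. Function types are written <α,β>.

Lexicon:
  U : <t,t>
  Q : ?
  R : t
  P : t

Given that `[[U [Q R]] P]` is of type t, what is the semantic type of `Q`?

<t,<<t,t>,<t,t>>>

For [[U [Q R]] P] to have type t with P of type t, [U [Q R]] must be the function: [U [Q R]] : <t,t>.
For [U [Q R]] to have type <t,t> with U of type <t,t>, [Q R] must be the function: [Q R] : <<t,t>,<t,t>>.
For [Q R] to have type <<t,t>,<t,t>> with R of type t, Q must be the function: Q : <t,<<t,t>,<t,t>>>.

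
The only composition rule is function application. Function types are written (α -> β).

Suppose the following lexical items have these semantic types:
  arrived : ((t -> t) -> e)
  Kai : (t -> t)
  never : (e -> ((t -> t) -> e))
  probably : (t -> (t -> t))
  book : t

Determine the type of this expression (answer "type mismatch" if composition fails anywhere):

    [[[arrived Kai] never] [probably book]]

e

[arrived Kai] — arrived of type ((t -> t) -> e) combines with Kai of type (t -> t): type e.
[[arrived Kai] never] — never of type (e -> ((t -> t) -> e)) combines with [arrived Kai] of type e: type ((t -> t) -> e).
[probably book] — probably of type (t -> (t -> t)) combines with book of type t: type (t -> t).
[[[arrived Kai] never] [probably book]] — [[arrived Kai] never] of type ((t -> t) -> e) combines with [probably book] of type (t -> t): type e.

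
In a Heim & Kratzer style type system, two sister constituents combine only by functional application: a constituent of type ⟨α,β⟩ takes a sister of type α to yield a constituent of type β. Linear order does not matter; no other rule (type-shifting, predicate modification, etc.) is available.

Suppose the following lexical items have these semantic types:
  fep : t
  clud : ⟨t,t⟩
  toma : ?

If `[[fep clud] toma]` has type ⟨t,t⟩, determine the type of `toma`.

⟨t,⟨t,t⟩⟩

[[fep clud] toma] must have type ⟨t,t⟩. The sister [fep clud] has type t; that is not a function onto ⟨t,t⟩, so toma must be the functor, of type ⟨t,⟨t,t⟩⟩.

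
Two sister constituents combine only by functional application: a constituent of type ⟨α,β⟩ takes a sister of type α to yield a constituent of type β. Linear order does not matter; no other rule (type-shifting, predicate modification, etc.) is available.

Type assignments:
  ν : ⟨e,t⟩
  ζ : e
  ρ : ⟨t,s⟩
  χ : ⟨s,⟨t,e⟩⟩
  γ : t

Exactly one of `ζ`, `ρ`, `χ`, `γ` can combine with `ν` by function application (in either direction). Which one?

ζ — combines: ν : ⟨e,t⟩ takes ζ : e as argument, giving t.
ρ : ⟨t,s⟩ — no; ν wants e, and ρ wants t.
χ : ⟨s,⟨t,e⟩⟩ — no; ν wants e, and χ wants s.
γ : t — no; ν wants e, and γ wants nothing (atomic).

ζ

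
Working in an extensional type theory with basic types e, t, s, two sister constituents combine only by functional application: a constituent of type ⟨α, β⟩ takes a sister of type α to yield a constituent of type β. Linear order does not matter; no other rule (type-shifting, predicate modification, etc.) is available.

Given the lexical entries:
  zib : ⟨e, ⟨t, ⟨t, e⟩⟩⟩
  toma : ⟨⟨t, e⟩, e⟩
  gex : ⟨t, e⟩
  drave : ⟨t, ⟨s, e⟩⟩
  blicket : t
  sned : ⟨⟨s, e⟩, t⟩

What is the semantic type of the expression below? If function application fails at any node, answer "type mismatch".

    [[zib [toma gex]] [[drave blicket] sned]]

At [toma gex], toma : ⟨⟨t, e⟩, e⟩ takes gex : ⟨t, e⟩, giving e.
At [zib [toma gex]], zib : ⟨e, ⟨t, ⟨t, e⟩⟩⟩ takes [toma gex] : e, giving ⟨t, ⟨t, e⟩⟩.
At [drave blicket], drave : ⟨t, ⟨s, e⟩⟩ takes blicket : t, giving ⟨s, e⟩.
At [[drave blicket] sned], sned : ⟨⟨s, e⟩, t⟩ takes [drave blicket] : ⟨s, e⟩, giving t.
At [[zib [toma gex]] [[drave blicket] sned]], [zib [toma gex]] : ⟨t, ⟨t, e⟩⟩ takes [[drave blicket] sned] : t, giving ⟨t, e⟩.

⟨t, e⟩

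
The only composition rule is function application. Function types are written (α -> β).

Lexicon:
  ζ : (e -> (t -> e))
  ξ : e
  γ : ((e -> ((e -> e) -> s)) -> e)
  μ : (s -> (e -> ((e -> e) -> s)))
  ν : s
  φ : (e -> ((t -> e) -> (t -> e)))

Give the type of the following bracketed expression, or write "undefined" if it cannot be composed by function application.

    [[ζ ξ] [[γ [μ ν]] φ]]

[ζ ξ]: functor ζ : (e -> (t -> e)), argument ξ : e; result (t -> e).
[μ ν]: functor μ : (s -> (e -> ((e -> e) -> s))), argument ν : s; result (e -> ((e -> e) -> s)).
[γ [μ ν]]: functor γ : ((e -> ((e -> e) -> s)) -> e), argument [μ ν] : (e -> ((e -> e) -> s)); result e.
[[γ [μ ν]] φ]: functor φ : (e -> ((t -> e) -> (t -> e))), argument [γ [μ ν]] : e; result ((t -> e) -> (t -> e)).
[[ζ ξ] [[γ [μ ν]] φ]]: functor [[γ [μ ν]] φ] : ((t -> e) -> (t -> e)), argument [ζ ξ] : (t -> e); result (t -> e).

(t -> e)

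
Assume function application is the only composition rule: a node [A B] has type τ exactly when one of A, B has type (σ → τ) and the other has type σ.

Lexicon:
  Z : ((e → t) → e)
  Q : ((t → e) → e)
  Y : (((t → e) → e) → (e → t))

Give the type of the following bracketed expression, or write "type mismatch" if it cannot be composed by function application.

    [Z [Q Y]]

e

[Q Y]: Y is (((t → e) → e) → (e → t)), Q is ((t → e) → e); result (e → t).
[Z [Q Y]]: Z is ((e → t) → e), [Q Y] is (e → t); result e.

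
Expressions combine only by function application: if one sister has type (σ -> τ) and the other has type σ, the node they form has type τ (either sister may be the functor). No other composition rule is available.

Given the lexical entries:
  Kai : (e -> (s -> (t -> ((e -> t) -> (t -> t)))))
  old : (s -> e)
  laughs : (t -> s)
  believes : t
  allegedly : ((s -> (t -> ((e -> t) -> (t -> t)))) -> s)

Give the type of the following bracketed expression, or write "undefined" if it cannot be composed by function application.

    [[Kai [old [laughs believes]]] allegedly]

[laughs believes]: functor laughs : (t -> s), argument believes : t; result s.
[old [laughs believes]]: functor old : (s -> e), argument [laughs believes] : s; result e.
[Kai [old [laughs believes]]]: functor Kai : (e -> (s -> (t -> ((e -> t) -> (t -> t))))), argument [old [laughs believes]] : e; result (s -> (t -> ((e -> t) -> (t -> t)))).
[[Kai [old [laughs believes]]] allegedly]: functor allegedly : ((s -> (t -> ((e -> t) -> (t -> t)))) -> s), argument [Kai [old [laughs believes]]] : (s -> (t -> ((e -> t) -> (t -> t)))); result s.

s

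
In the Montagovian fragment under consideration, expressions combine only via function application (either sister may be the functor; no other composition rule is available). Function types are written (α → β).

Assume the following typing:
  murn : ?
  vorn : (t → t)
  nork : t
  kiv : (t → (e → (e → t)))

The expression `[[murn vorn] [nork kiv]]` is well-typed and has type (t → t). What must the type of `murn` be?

[[murn vorn] [nork kiv]] is required to be (t → t). [nork kiv] : (e → (e → t)) cannot yield (t → t) as functor, so [murn vorn] : ((e → (e → t)) → (t → t)).
[murn vorn] is required to be ((e → (e → t)) → (t → t)). vorn : (t → t) cannot yield ((e → (e → t)) → (t → t)) as functor, so murn : ((t → t) → ((e → (e → t)) → (t → t))).

((t → t) → ((e → (e → t)) → (t → t)))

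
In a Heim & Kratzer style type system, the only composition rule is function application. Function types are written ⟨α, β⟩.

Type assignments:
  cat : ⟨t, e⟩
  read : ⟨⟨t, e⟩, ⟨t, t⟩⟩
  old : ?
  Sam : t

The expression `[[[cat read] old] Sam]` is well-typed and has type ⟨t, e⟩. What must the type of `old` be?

[[[cat read] old] Sam] is required to be ⟨t, e⟩. Sam : t cannot yield ⟨t, e⟩ as functor, so [[cat read] old] : ⟨t, ⟨t, e⟩⟩.
[[cat read] old] is required to be ⟨t, ⟨t, e⟩⟩. [cat read] : ⟨t, t⟩ cannot yield ⟨t, ⟨t, e⟩⟩ as functor, so old : ⟨⟨t, t⟩, ⟨t, ⟨t, e⟩⟩⟩.

⟨⟨t, t⟩, ⟨t, ⟨t, e⟩⟩⟩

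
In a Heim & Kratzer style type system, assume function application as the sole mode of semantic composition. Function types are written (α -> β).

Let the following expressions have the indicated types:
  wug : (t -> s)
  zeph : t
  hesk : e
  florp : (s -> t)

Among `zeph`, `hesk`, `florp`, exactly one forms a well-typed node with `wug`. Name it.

zeph — combines: wug : (t -> s) takes zeph : t as argument, giving s.
hesk : e — no; wug wants t, and hesk wants nothing (atomic).
florp : (s -> t) — no; wug wants t, and florp wants s.

zeph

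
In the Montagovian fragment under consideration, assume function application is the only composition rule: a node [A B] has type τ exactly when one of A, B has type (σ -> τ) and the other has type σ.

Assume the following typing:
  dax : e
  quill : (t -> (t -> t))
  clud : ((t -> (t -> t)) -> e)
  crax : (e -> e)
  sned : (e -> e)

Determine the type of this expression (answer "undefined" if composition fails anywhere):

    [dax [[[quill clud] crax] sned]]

[quill clud]: ((t -> (t -> t)) -> e) applied to (t -> (t -> t)) yields e.
[[quill clud] crax]: (e -> e) applied to e yields e.
[[[quill clud] crax] sned]: (e -> e) applied to e yields e.
[dax [[[quill clud] crax] sned]]: e with e — neither is a function whose domain matches the other; composition fails here.

undefined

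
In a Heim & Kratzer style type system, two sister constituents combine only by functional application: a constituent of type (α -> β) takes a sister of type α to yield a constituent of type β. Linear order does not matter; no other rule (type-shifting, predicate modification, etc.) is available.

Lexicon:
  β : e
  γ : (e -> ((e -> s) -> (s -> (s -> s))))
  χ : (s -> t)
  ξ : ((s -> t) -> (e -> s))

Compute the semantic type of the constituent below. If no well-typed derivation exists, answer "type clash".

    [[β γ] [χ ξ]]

(s -> (s -> s))

At [β γ], γ : (e -> ((e -> s) -> (s -> (s -> s)))) takes β : e, giving ((e -> s) -> (s -> (s -> s))).
At [χ ξ], ξ : ((s -> t) -> (e -> s)) takes χ : (s -> t), giving (e -> s).
At [[β γ] [χ ξ]], [β γ] : ((e -> s) -> (s -> (s -> s))) takes [χ ξ] : (e -> s), giving (s -> (s -> s)).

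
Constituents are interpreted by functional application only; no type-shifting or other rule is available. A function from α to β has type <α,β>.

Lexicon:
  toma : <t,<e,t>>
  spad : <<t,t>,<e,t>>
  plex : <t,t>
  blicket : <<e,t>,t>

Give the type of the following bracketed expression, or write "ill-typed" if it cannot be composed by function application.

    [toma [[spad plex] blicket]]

At [spad plex], spad : <<t,t>,<e,t>> takes plex : <t,t>, giving <e,t>.
At [[spad plex] blicket], blicket : <<e,t>,t> takes [spad plex] : <e,t>, giving t.
At [toma [[spad plex] blicket]], toma : <t,<e,t>> takes [[spad plex] blicket] : t, giving <e,t>.

<e,t>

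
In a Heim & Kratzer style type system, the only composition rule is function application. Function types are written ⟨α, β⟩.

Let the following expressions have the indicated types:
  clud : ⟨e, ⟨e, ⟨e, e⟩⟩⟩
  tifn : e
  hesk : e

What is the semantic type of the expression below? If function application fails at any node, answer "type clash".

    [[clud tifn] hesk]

[clud tifn]: clud is ⟨e, ⟨e, ⟨e, e⟩⟩⟩, tifn is e; result ⟨e, ⟨e, e⟩⟩.
[[clud tifn] hesk]: [clud tifn] is ⟨e, ⟨e, e⟩⟩, hesk is e; result ⟨e, e⟩.

⟨e, e⟩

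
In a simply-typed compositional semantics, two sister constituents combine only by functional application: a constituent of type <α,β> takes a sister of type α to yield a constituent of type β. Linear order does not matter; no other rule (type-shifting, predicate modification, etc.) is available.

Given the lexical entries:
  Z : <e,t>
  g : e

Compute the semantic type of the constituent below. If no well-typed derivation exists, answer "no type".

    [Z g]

t

[Z g]: functor Z : <e,t>, argument g : e; result t.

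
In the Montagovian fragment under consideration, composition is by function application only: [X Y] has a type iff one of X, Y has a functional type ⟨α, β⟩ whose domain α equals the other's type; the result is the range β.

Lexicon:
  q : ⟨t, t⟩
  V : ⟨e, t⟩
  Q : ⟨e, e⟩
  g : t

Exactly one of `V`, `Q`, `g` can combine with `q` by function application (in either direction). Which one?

V : ⟨e, t⟩ — does not combine with q.
Q : ⟨e, e⟩ — does not combine with q.
g — combines: q : ⟨t, t⟩ takes g : t as argument, giving t.

g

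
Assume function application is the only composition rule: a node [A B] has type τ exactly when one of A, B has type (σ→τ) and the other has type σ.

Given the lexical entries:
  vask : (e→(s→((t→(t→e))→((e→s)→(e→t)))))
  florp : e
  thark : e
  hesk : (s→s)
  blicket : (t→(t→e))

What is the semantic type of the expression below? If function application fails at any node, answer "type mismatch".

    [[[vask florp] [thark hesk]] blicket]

[vask florp]: (e→(s→((t→(t→e))→((e→s)→(e→t))))) applied to e yields (s→((t→(t→e))→((e→s)→(e→t)))).
At [thark hesk]: neither e nor (s→s) can take the other as argument; the node is ill-typed.

type mismatch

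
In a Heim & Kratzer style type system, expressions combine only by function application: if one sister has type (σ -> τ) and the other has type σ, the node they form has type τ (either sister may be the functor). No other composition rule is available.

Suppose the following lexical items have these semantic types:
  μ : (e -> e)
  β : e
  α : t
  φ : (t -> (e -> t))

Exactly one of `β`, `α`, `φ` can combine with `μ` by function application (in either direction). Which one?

β — combines: μ : (e -> e) takes β : e as argument, giving e.
α : t — no; μ wants e, and α wants nothing (atomic).
φ : (t -> (e -> t)) — no; μ wants e, and φ wants t.

β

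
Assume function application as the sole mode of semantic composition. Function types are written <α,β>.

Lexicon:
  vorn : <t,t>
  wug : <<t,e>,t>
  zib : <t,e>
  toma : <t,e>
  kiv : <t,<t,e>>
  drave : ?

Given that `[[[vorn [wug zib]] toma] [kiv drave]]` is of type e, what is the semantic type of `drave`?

At [[[vorn [wug zib]] toma] [kiv drave]] (required: e): [[vorn [wug zib]] toma] is e, which is not a function with range e; hence [kiv drave] is the functor — type <e,e>.
At [kiv drave] (required: <e,e>): kiv is <t,<t,e>>, which is not a function with range <e,e>; hence drave is the functor — type <<t,<t,e>>,<e,e>>.

<<t,<t,e>>,<e,e>>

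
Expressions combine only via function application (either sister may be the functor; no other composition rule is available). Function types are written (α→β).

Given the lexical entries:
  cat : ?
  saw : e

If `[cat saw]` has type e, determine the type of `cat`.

At [cat saw] (required: e): saw is e, which is not a function with range e; hence cat is the functor — type (e→e).

(e→e)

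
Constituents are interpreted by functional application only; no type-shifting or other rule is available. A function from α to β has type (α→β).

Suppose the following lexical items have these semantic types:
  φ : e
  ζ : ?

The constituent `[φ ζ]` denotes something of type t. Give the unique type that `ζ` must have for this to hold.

(e→t)

For [φ ζ] to have type t with φ of type e, ζ must be the function: ζ : (e→t).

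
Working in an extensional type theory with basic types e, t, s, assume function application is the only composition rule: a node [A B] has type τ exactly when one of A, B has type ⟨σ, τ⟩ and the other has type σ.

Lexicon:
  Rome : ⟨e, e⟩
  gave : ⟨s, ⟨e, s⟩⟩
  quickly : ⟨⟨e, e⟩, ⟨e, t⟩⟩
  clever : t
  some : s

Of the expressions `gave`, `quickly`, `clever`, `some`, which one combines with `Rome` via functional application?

quickly

gave : ⟨s, ⟨e, s⟩⟩ — Rome needs e; gave needs s; neither fits.
quickly — combines: quickly : ⟨⟨e, e⟩, ⟨e, t⟩⟩ takes Rome : ⟨e, e⟩ as argument, giving ⟨e, t⟩.
clever : t — Rome needs e; clever needs nothing (atomic); neither fits.
some : s — Rome needs e; some needs nothing (atomic); neither fits.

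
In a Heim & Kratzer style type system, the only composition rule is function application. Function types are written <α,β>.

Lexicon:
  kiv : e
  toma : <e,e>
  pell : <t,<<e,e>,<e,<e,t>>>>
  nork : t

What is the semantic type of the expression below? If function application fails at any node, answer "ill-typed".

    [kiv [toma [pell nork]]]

<e,t>

At [pell nork], pell : <t,<<e,e>,<e,<e,t>>>> takes nork : t, giving <<e,e>,<e,<e,t>>>.
At [toma [pell nork]], [pell nork] : <<e,e>,<e,<e,t>>> takes toma : <e,e>, giving <e,<e,t>>.
At [kiv [toma [pell nork]]], [toma [pell nork]] : <e,<e,t>> takes kiv : e, giving <e,t>.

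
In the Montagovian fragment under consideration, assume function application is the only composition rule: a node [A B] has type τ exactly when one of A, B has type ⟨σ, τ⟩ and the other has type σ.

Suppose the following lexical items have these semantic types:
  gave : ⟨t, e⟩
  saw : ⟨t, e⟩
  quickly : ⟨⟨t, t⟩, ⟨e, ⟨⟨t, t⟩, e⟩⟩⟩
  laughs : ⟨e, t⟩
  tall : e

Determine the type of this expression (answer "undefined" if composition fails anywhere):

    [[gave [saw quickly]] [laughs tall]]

At [saw quickly]: neither ⟨t, e⟩ nor ⟨⟨t, t⟩, ⟨e, ⟨⟨t, t⟩, e⟩⟩⟩ can take the other as argument; the node is ill-typed.

undefined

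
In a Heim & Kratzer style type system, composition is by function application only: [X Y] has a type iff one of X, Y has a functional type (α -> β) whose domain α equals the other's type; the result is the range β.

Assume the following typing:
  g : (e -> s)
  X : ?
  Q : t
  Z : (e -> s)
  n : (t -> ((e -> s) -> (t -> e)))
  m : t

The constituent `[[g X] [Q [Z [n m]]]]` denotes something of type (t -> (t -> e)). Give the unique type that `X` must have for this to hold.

[[g X] [Q [Z [n m]]]] is required to be (t -> (t -> e)). [Q [Z [n m]]] : e cannot yield (t -> (t -> e)) as functor, so [g X] : (e -> (t -> (t -> e))).
[g X] is required to be (e -> (t -> (t -> e))). g : (e -> s) cannot yield (e -> (t -> (t -> e))) as functor, so X : ((e -> s) -> (e -> (t -> (t -> e)))).

((e -> s) -> (e -> (t -> (t -> e))))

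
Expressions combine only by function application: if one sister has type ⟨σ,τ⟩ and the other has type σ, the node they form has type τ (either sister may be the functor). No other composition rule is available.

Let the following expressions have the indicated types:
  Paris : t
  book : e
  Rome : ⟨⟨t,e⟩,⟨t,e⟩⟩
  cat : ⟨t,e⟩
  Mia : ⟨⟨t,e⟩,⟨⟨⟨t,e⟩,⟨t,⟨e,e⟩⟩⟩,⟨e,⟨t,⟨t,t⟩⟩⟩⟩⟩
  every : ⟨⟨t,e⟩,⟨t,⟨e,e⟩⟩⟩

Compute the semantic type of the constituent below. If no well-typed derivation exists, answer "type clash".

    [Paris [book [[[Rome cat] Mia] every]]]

[Rome cat] — Rome of type ⟨⟨t,e⟩,⟨t,e⟩⟩ combines with cat of type ⟨t,e⟩: type ⟨t,e⟩.
[[Rome cat] Mia] — Mia of type ⟨⟨t,e⟩,⟨⟨⟨t,e⟩,⟨t,⟨e,e⟩⟩⟩,⟨e,⟨t,⟨t,t⟩⟩⟩⟩⟩ combines with [Rome cat] of type ⟨t,e⟩: type ⟨⟨⟨t,e⟩,⟨t,⟨e,e⟩⟩⟩,⟨e,⟨t,⟨t,t⟩⟩⟩⟩.
[[[Rome cat] Mia] every] — [[Rome cat] Mia] of type ⟨⟨⟨t,e⟩,⟨t,⟨e,e⟩⟩⟩,⟨e,⟨t,⟨t,t⟩⟩⟩⟩ combines with every of type ⟨⟨t,e⟩,⟨t,⟨e,e⟩⟩⟩: type ⟨e,⟨t,⟨t,t⟩⟩⟩.
[book [[[Rome cat] Mia] every]] — [[[Rome cat] Mia] every] of type ⟨e,⟨t,⟨t,t⟩⟩⟩ combines with book of type e: type ⟨t,⟨t,t⟩⟩.
[Paris [book [[[Rome cat] Mia] every]]] — [book [[[Rome cat] Mia] every]] of type ⟨t,⟨t,t⟩⟩ combines with Paris of type t: type ⟨t,t⟩.

⟨t,t⟩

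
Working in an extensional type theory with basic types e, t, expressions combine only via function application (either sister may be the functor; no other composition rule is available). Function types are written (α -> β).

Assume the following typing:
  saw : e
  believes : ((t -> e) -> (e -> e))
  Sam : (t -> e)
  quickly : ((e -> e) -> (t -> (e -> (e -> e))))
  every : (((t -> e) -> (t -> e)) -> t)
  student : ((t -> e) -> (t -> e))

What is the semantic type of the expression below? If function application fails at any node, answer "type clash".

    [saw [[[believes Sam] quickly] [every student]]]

(e -> e)

[believes Sam]: functor believes : ((t -> e) -> (e -> e)), argument Sam : (t -> e); result (e -> e).
[[believes Sam] quickly]: functor quickly : ((e -> e) -> (t -> (e -> (e -> e)))), argument [believes Sam] : (e -> e); result (t -> (e -> (e -> e))).
[every student]: functor every : (((t -> e) -> (t -> e)) -> t), argument student : ((t -> e) -> (t -> e)); result t.
[[[believes Sam] quickly] [every student]]: functor [[believes Sam] quickly] : (t -> (e -> (e -> e))), argument [every student] : t; result (e -> (e -> e)).
[saw [[[believes Sam] quickly] [every student]]]: functor [[[believes Sam] quickly] [every student]] : (e -> (e -> e)), argument saw : e; result (e -> e).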